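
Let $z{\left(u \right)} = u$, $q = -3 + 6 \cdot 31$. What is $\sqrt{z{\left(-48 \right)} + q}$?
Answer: $3 \sqrt{15} \approx 11.619$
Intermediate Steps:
$q = 183$ ($q = -3 + 186 = 183$)
$\sqrt{z{\left(-48 \right)} + q} = \sqrt{-48 + 183} = \sqrt{135} = 3 \sqrt{15}$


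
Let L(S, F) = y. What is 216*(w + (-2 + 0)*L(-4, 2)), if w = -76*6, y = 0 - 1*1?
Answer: -98064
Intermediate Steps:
y = -1 (y = 0 - 1 = -1)
w = -456
L(S, F) = -1
216*(w + (-2 + 0)*L(-4, 2)) = 216*(-456 + (-2 + 0)*(-1)) = 216*(-456 - 2*(-1)) = 216*(-456 + 2) = 216*(-454) = -98064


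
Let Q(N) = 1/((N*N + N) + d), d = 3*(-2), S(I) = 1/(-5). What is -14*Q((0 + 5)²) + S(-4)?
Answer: -51/230 ≈ -0.22174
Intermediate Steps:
S(I) = -⅕
d = -6
Q(N) = 1/(-6 + N + N²) (Q(N) = 1/((N*N + N) - 6) = 1/((N² + N) - 6) = 1/((N + N²) - 6) = 1/(-6 + N + N²))
-14*Q((0 + 5)²) + S(-4) = -14/(-6 + (0 + 5)² + ((0 + 5)²)²) - ⅕ = -14/(-6 + 5² + (5²)²) - ⅕ = -14/(-6 + 25 + 25²) - ⅕ = -14/(-6 + 25 + 625) - ⅕ = -14/644 - ⅕ = -14*1/644 - ⅕ = -1/46 - ⅕ = -51/230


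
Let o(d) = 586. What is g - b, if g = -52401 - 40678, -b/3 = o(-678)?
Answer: -91321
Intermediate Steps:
b = -1758 (b = -3*586 = -1758)
g = -93079
g - b = -93079 - 1*(-1758) = -93079 + 1758 = -91321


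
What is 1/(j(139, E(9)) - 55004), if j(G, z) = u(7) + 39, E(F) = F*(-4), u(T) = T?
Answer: -1/54958 ≈ -1.8196e-5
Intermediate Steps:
E(F) = -4*F
j(G, z) = 46 (j(G, z) = 7 + 39 = 46)
1/(j(139, E(9)) - 55004) = 1/(46 - 55004) = 1/(-54958) = -1/54958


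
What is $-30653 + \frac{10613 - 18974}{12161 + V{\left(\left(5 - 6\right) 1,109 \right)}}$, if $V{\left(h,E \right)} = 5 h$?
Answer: $- \frac{124208743}{4052} \approx -30654.0$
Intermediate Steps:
$-30653 + \frac{10613 - 18974}{12161 + V{\left(\left(5 - 6\right) 1,109 \right)}} = -30653 + \frac{10613 - 18974}{12161 + 5 \left(5 - 6\right) 1} = -30653 - \frac{8361}{12161 + 5 \left(\left(-1\right) 1\right)} = -30653 - \frac{8361}{12161 + 5 \left(-1\right)} = -30653 - \frac{8361}{12161 - 5} = -30653 - \frac{8361}{12156} = -30653 - \frac{2787}{4052} = - \frac{124208743}{4052}$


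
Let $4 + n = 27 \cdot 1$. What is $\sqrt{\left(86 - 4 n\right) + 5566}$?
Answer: $2 \sqrt{1390} \approx 74.565$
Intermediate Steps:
$n = 23$ ($n = -4 + 27 \cdot 1 = -4 + 27 = 23$)
$\sqrt{\left(86 - 4 n\right) + 5566} = \sqrt{\left(86 - 92\right) + 5566} = \sqrt{-6 + 5566} = \sqrt{5560} = 2 \sqrt{1390}$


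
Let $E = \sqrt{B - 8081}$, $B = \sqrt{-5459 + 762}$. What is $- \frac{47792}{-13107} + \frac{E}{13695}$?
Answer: $\frac{47792}{13107} + \frac{\sqrt{-8081 + i \sqrt{4697}}}{13695} \approx 3.6463 + 0.0065641 i$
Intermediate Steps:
$B = i \sqrt{4697}$ ($B = \sqrt{-4697} = i \sqrt{4697} \approx 68.535 i$)
$E = \sqrt{-8081 + i \sqrt{4697}}$ ($E = \sqrt{i \sqrt{4697} - 8081} = \sqrt{-8081 + i \sqrt{4697}} \approx 0.3812 + 89.895 i$)
$- \frac{47792}{-13107} + \frac{E}{13695} = - \frac{47792}{-13107} + \frac{\sqrt{-8081 + i \sqrt{4697}}}{13695} = \left(-47792\right) \left(- \frac{1}{13107}\right) + \sqrt{-8081 + i \sqrt{4697}} \cdot \frac{1}{13695} = \frac{47792}{13107} + \frac{\sqrt{-8081 + i \sqrt{4697}}}{13695}$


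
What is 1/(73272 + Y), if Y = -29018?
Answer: 1/44254 ≈ 2.2597e-5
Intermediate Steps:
1/(73272 + Y) = 1/(73272 - 29018) = 1/44254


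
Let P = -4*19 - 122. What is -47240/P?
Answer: 23620/99 ≈ 238.59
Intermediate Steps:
P = -198 (P = -76 - 122 = -198)
-47240/P = -47240/(-198) = -47240*(-1/198) = 23620/99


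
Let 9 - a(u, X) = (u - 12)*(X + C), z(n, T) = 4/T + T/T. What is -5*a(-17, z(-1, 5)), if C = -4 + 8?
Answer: -886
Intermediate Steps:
z(n, T) = 1 + 4/T (z(n, T) = 4/T + 1 = 1 + 4/T)
C = 4
a(u, X) = 9 - (-12 + u)*(4 + X) (a(u, X) = 9 - (u - 12)*(X + 4) = 9 - (-12 + u)*(4 + X))
-5*a(-17, z(-1, 5)) = -5*(57 - 4*(-17) + 12*((4 + 5)/5) - 1*(4 + 5)/5*(-17)) = -5*(57 + 68 + 12*((⅕)*9) - 1*(⅕)*9*(-17)) = -5*(57 + 68 + 12*(9/5) - 1*9/5*(-17)) = -5*(57 + 68 + 108/5 + 153/5) = -5*886/5 = -886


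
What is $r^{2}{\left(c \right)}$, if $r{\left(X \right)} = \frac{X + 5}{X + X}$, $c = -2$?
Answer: $\frac{9}{16} \approx 0.5625$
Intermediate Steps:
$r{\left(X \right)} = \frac{5 + X}{2 X}$
$r^{2}{\left(c \right)} = \left(\frac{5 - 2}{2 \left(-2\right)}\right)^{2} = \left(\frac{1}{2} \left(- \frac{1}{2}\right) 3\right)^{2} = \left(- \frac{3}{4}\right)^{2} = \frac{9}{16}$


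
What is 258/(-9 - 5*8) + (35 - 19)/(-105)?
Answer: -3982/735 ≈ -5.4177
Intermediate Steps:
258/(-9 - 5*8) + (35 - 19)/(-105) = 258/(-9 - 40) + 16*(-1/105) = 258/(-49) - 16/105 = 258*(-1/49) - 16/105 = -258/49 - 16/105 = -3982/735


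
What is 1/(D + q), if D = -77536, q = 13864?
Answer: -1/63672 ≈ -1.5705e-5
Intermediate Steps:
1/(D + q) = 1/(-77536 + 13864) = 1/(-63672) = -1/63672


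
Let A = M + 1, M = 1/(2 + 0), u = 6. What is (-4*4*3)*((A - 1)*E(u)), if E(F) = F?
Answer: -144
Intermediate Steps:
M = 1/2 ≈ 0.50000
A = 3/2 (A = 1/2 + 1 = 3/2 ≈ 1.5000)
(-4*4*3)*((A - 1)*E(u)) = (-4*4*3)*((3/2 - 1)*6) = (-16*3)*((1/2)*6) = -48*3 = -144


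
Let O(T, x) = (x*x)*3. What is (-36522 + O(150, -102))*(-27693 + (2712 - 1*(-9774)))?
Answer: 80749170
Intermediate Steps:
O(T, x) = 3*x² (O(T, x) = x²*3 = 3*x²)
(-36522 + O(150, -102))*(-27693 + (2712 - 1*(-9774))) = (-36522 + 3*(-102)²)*(-27693 + (2712 - 1*(-9774))) = (-36522 + 3*10404)*(-27693 + (2712 + 9774)) = (-36522 + 31212)*(-27693 + 12486) = -5310*(-15207) = 80749170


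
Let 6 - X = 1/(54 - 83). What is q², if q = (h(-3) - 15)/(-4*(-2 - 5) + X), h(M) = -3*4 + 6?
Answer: 841/2209 ≈ 0.38072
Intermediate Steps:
h(M) = -6 (h(M) = -12 + 6 = -6)
X = 175/29 (X = 6 - 1/(54 - 83) = 6 - 1/(-29) = 6 - 1*(-1/29) = 6 + 1/29 = 175/29 ≈ 6.0345)
q = -29/47 (q = (-6 - 15)/(-4*(-2 - 5) + 175/29) = -21/(-4*(-7) + 175/29) = -21/(28 + 175/29) = -21/987/29 = -21*29/987 = -29/47 ≈ -0.61702)
q² = (-29/47)² = 841/2209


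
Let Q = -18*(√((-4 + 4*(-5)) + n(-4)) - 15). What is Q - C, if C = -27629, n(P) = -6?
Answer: 27899 - 18*I*√30 ≈ 27899.0 - 98.59*I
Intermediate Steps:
Q = 270 - 18*I*√30 (Q = -18*(√((-4 + 4*(-5)) - 6) - 15) = -18*(√((-4 - 20) - 6) - 15) = -18*(√(-24 - 6) - 15) = -18*(√(-30) - 15) = -18*(I*√30 - 15) = -18*(-15 + I*√30) = 270 - 18*I*√30 ≈ 270.0 - 98.59*I)
Q - C = (270 - 18*I*√30) - 1*(-27629) = (270 - 18*I*√30) + 27629 = 27899 - 18*I*√30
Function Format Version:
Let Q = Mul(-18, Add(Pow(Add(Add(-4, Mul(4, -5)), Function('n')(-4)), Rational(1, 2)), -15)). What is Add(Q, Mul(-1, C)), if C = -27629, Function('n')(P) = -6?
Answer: Add(27899, Mul(-18, I, Pow(30, Rational(1, 2)))) ≈ Add(27899., Mul(-98.590, I))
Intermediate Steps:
Q = Add(270, Mul(-18, I, Pow(30, Rational(1, 2)))) (Q = Mul(-18, Add(Pow(Add(Add(-4, Mul(4, -5)), -6), Rational(1, 2)), -15)) = Mul(-18, Add(Pow(Add(Add(-4, -20), -6), Rational(1, 2)), -15)) = Mul(-18, Add(Pow(Add(-24, -6), Rational(1, 2)), -15)) = Mul(-18, Add(Pow(-30, Rational(1, 2)), -15)) = Mul(-18, Add(Mul(I, Pow(30, Rational(1, 2))), -15)) = Mul(-18, Add(-15, Mul(I, Pow(30, Rational(1, 2))))) = Add(270, Mul(-18, I, Pow(30, Rational(1, 2)))) ≈ Add(270.00, Mul(-98.590, I)))
Add(Q, Mul(-1, C)) = Add(Add(270, Mul(-18, I, Pow(30, Rational(1, 2)))), Mul(-1, -27629)) = Add(Add(270, Mul(-18, I, Pow(30, Rational(1, 2)))), 27629) = Add(27899, Mul(-18, I, Pow(30, Rational(1, 2))))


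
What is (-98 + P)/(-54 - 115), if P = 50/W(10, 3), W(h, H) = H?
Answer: 244/507 ≈ 0.48126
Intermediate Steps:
P = 50/3 ≈ 16.667
(-98 + P)/(-54 - 115) = (-98 + 50/3)/(-54 - 115) = -244/3/(-169) = -1/169*(-244/3) = 244/507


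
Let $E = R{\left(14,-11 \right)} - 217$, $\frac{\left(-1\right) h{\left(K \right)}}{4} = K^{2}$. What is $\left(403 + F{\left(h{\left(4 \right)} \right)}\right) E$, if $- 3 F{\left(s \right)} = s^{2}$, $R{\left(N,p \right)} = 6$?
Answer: $\frac{609157}{3} \approx 2.0305 \cdot 10^{5}$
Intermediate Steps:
$h{\left(K \right)} = - 4 K^{2}$
$E = -211$ ($E = 6 - 217 = -211$)
$F{\left(s \right)} = - \frac{s^{2}}{3}$
$\left(403 + F{\left(h{\left(4 \right)} \right)}\right) E = \left(403 - \frac{\left(- 4 \cdot 4^{2}\right)^{2}}{3}\right) \left(-211\right) = \left(403 - \frac{\left(\left(-4\right) 16\right)^{2}}{3}\right) \left(-211\right) = \left(403 - \frac{\left(-64\right)^{2}}{3}\right) \left(-211\right) = \left(403 - \frac{4096}{3}\right) \left(-211\right) = \left(- \frac{2887}{3}\right) \left(-211\right) = \frac{609157}{3}$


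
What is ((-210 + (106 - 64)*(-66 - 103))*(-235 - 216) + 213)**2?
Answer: 10864413646641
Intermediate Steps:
((-210 + (106 - 64)*(-66 - 103))*(-235 - 216) + 213)**2 = ((-210 + 42*(-169))*(-451) + 213)**2 = ((-210 - 7098)*(-451) + 213)**2 = (-7308*(-451) + 213)**2 = (3295908 + 213)**2 = 3296121**2 = 10864413646641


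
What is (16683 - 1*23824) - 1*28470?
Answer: -35611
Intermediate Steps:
(16683 - 1*23824) - 1*28470 = (16683 - 23824) - 28470 = -7141 - 28470 = -35611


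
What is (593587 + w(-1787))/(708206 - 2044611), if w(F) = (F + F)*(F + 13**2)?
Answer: -6376319/1336405 ≈ -4.7712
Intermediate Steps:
w(F) = 2*F*(169 + F) (w(F) = (2*F)*(F + 169) = (2*F)*(169 + F) = 2*F*(169 + F))
(593587 + w(-1787))/(708206 - 2044611) = (593587 + 2*(-1787)*(169 - 1787))/(708206 - 2044611) = (593587 + 2*(-1787)*(-1618))/(-1336405) = (593587 + 5782732)*(-1/1336405) = 6376319*(-1/1336405) = -6376319/1336405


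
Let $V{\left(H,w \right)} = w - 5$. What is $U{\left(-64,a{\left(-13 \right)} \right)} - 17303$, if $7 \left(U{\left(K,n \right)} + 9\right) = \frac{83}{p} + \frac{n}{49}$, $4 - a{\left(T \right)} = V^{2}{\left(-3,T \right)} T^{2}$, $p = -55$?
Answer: $- \frac{329606307}{18865} \approx -17472.0$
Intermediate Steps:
$V{\left(H,w \right)} = -5 + w$
$a{\left(T \right)} = 4 - T^{2} \left(-5 + T\right)^{2}$ ($a{\left(T \right)} = 4 - \left(-5 + T\right)^{2} T^{2} = 4 - T^{2} \left(-5 + T\right)^{2}$)
$U{\left(K,n \right)} = - \frac{3548}{385} + \frac{n}{343}$ ($U{\left(K,n \right)} = -9 + \frac{\frac{83}{-55} + \frac{n}{49}}{7} = -9 + \frac{83 \left(- \frac{1}{55}\right) + n \frac{1}{49}}{7} = -9 + \frac{- \frac{83}{55} + \frac{n}{49}}{7} = -9 + \left(- \frac{83}{385} + \frac{n}{343}\right) = - \frac{3548}{385} + \frac{n}{343}$)
$U{\left(-64,a{\left(-13 \right)} \right)} - 17303 = \left(- \frac{3548}{385} + \frac{4 - \left(-13\right)^{2} \left(-5 - 13\right)^{2}}{343}\right) - 17303 = \left(- \frac{3548}{385} + \frac{4 - 169 \left(-18\right)^{2}}{343}\right) - 17303 = \left(- \frac{3548}{385} + \frac{4 - 169 \cdot 324}{343}\right) - 17303 = \left(- \frac{3548}{385} + \frac{4 - 54756}{343}\right) - 17303 = \left(- \frac{3548}{385} + \frac{1}{343} \left(-54752\right)\right) - 17303 = \left(- \frac{3548}{385} - \frac{54752}{343}\right) - 17303 = - \frac{3185212}{18865} - 17303 = - \frac{329606307}{18865}$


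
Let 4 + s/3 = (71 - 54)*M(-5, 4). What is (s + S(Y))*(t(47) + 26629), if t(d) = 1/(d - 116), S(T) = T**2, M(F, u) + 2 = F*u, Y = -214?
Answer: 82061958800/69 ≈ 1.1893e+9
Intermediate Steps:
M(F, u) = -2 + F*u
t(d) = 1/(-116 + d)
s = -1134 (s = -12 + 3*((71 - 54)*(-2 - 5*4)) = -12 + 3*(17*(-2 - 20)) = -12 + 3*(17*(-22)) = -12 + 3*(-374) = -12 - 1122 = -1134)
(s + S(Y))*(t(47) + 26629) = (-1134 + (-214)**2)*(1/(-116 + 47) + 26629) = (-1134 + 45796)*(1/(-69) + 26629) = 44662*(-1/69 + 26629) = 44662*(1837400/69) = 82061958800/69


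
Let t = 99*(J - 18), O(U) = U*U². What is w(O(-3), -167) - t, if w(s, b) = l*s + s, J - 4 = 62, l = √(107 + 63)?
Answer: -4779 - 27*√170 ≈ -5131.0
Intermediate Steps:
l = √170 ≈ 13.038
J = 66 (J = 4 + 62 = 66)
O(U) = U³
w(s, b) = s + s*√170 (w(s, b) = √170*s + s = s*√170 + s = s + s*√170)
t = 4752 (t = 99*(66 - 18) = 99*48 = 4752)
w(O(-3), -167) - t = (-3)³*(1 + √170) - 1*4752 = -27*(1 + √170) - 4752 = (-27 - 27*√170) - 4752 = -4779 - 27*√170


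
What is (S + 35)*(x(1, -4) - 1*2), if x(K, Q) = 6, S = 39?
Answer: 296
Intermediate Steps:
(S + 35)*(x(1, -4) - 1*2) = (39 + 35)*(6 - 1*2) = 74*(6 - 2) = 74*4 = 296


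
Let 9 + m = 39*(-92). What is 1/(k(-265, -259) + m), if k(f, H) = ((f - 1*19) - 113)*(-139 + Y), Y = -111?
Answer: 1/95653 ≈ 1.0454e-5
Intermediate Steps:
m = -3597 (m = -9 + 39*(-92) = -9 - 3588 = -3597)
k(f, H) = 33000 - 250*f (k(f, H) = ((f - 1*19) - 113)*(-139 - 111) = ((f - 19) - 113)*(-250) = ((-19 + f) - 113)*(-250) = (-132 + f)*(-250) = 33000 - 250*f)
1/(k(-265, -259) + m) = 1/((33000 - 250*(-265)) - 3597) = 1/((33000 + 66250) - 3597) = 1/(99250 - 3597) = 1/95653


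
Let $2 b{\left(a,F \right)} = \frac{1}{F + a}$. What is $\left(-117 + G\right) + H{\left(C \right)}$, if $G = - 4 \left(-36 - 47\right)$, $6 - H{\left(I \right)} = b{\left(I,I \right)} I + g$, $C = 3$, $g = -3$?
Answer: $\frac{895}{4} \approx 223.75$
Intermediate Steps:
$b{\left(a,F \right)} = \frac{1}{2 \left(F + a\right)}$
$H{\left(I \right)} = \frac{35}{4}$ ($H{\left(I \right)} = 6 - \left(\frac{1}{2 \left(I + I\right)} I - 3\right) = 6 - \left(\frac{1}{2 \cdot 2 I} I - 3\right) = 6 - \left(\frac{\frac{1}{2} \frac{1}{I}}{2} I - 3\right) = 6 - \left(\frac{1}{4 I} I - 3\right) = 6 - \left(\frac{1}{4} - 3\right) = 6 - - \frac{11}{4} = 6 + \frac{11}{4} = \frac{35}{4}$)
$G = 332$ ($G = \left(-4\right) \left(-83\right) = 332$)
$\left(-117 + G\right) + H{\left(C \right)} = \left(-117 + 332\right) + \frac{35}{4} = 215 + \frac{35}{4} = \frac{895}{4}$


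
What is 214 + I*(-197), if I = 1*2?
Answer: -180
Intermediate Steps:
I = 2
214 + I*(-197) = 214 + 2*(-197) = 214 - 394 = -180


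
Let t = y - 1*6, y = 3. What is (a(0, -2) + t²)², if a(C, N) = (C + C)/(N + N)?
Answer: 81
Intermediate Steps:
a(C, N) = C/N (a(C, N) = (2*C)/((2*N)) = (2*C)*(1/(2*N)) = C/N)
t = -3 (t = 3 - 1*6 = 3 - 6 = -3)
(a(0, -2) + t²)² = (0/(-2) + (-3)²)² = (0*(-½) + 9)² = (0 + 9)² = 9² = 81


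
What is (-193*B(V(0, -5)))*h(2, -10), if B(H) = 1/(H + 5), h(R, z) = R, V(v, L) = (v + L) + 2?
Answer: -193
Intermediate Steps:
V(v, L) = 2 + L + v (V(v, L) = (L + v) + 2 = 2 + L + v)
B(H) = 1/(5 + H)
(-193*B(V(0, -5)))*h(2, -10) = -193/(5 + (2 - 5 + 0))*2 = -193/(5 - 3)*2 = -193/2*2 = -193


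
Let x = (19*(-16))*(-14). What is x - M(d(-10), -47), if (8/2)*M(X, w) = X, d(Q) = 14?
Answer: 8505/2 ≈ 4252.5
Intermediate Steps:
M(X, w) = X/4
x = 4256 (x = -304*(-14) = 4256)
x - M(d(-10), -47) = 4256 - 14/4 = 4256 - 1*7/2 = 4256 - 7/2 = 8505/2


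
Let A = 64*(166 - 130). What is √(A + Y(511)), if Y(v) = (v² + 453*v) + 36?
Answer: 4*√30934 ≈ 703.52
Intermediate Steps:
A = 2304 (A = 64*36 = 2304)
Y(v) = 36 + v² + 453*v
√(A + Y(511)) = √(2304 + (36 + 511² + 453*511)) = √(2304 + (36 + 261121 + 231483)) = √(2304 + 492640) = √494944 = 4*√30934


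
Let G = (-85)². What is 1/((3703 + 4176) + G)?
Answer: 1/15104 ≈ 6.6208e-5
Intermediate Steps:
G = 7225
1/((3703 + 4176) + G) = 1/((3703 + 4176) + 7225) = 1/(7879 + 7225) = 1/15104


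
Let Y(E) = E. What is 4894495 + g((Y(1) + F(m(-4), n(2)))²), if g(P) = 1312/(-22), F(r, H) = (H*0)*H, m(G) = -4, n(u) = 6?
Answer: 53838789/11 ≈ 4.8944e+6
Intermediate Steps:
F(r, H) = 0 (F(r, H) = 0*H = 0)
g(P) = -656/11 (g(P) = 1312*(-1/22) = -656/11)
4894495 + g((Y(1) + F(m(-4), n(2)))²) = 4894495 - 656/11 = 53838789/11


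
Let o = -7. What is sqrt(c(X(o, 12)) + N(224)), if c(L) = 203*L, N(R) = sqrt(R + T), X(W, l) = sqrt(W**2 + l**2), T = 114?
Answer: sqrt(13*sqrt(2) + 203*sqrt(193)) ≈ 53.278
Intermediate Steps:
N(R) = sqrt(114 + R) (N(R) = sqrt(R + 114) = sqrt(114 + R))
sqrt(c(X(o, 12)) + N(224)) = sqrt(203*sqrt((-7)**2 + 12**2) + sqrt(114 + 224)) = sqrt(203*sqrt(49 + 144) + sqrt(338)) = sqrt(203*sqrt(193) + 13*sqrt(2)) = sqrt(13*sqrt(2) + 203*sqrt(193))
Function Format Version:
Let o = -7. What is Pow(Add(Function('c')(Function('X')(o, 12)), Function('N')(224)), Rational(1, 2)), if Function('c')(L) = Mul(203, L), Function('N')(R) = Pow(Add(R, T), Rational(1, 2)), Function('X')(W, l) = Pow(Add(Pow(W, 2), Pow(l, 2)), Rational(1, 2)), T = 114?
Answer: Pow(Add(Mul(13, Pow(2, Rational(1, 2))), Mul(203, Pow(193, Rational(1, 2)))), Rational(1, 2)) ≈ 53.278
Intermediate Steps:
Function('N')(R) = Pow(Add(114, R), Rational(1, 2)) (Function('N')(R) = Pow(Add(R, 114), Rational(1, 2)) = Pow(Add(114, R), Rational(1, 2)))
Pow(Add(Function('c')(Function('X')(o, 12)), Function('N')(224)), Rational(1, 2)) = Pow(Add(Mul(203, Pow(Add(Pow(-7, 2), Pow(12, 2)), Rational(1, 2))), Pow(Add(114, 224), Rational(1, 2))), Rational(1, 2)) = Pow(Add(Mul(203, Pow(Add(49, 144), Rational(1, 2))), Pow(338, Rational(1, 2))), Rational(1, 2)) = Pow(Add(Mul(203, Pow(193, Rational(1, 2))), Mul(13, Pow(2, Rational(1, 2)))), Rational(1, 2)) = Pow(Add(Mul(13, Pow(2, Rational(1, 2))), Mul(203, Pow(193, Rational(1, 2)))), Rational(1, 2))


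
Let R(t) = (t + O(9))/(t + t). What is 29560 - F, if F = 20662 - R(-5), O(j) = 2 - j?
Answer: 44496/5 ≈ 8899.2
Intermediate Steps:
R(t) = (-7 + t)/(2*t) (R(t) = (t + (2 - 1*9))/(t + t) = (t + (2 - 9))/((2*t)) = (t - 7)*(1/(2*t)) = (-7 + t)*(1/(2*t)) = (-7 + t)/(2*t))
F = 103304/5 (F = 20662 - (-7 - 5)/(2*(-5)) = 20662 - (-1)*(-12)/(2*5) = 20662 - 1*6/5 = 20662 - 6/5 = 103304/5 ≈ 20661.)
29560 - F = 29560 - 1*103304/5 = 29560 - 103304/5 = 44496/5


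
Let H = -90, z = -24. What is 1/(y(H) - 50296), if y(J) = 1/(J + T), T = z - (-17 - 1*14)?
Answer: -83/4174569 ≈ -1.9882e-5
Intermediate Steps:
T = 7 (T = -24 - (-17 - 1*14) = -24 - (-17 - 14) = -24 - 1*(-31) = -24 + 31 = 7)
y(J) = 1/(7 + J) (y(J) = 1/(J + 7) = 1/(7 + J))
1/(y(H) - 50296) = 1/(1/(7 - 90) - 50296) = 1/(1/(-83) - 50296) = 1/(-1/83 - 50296) = 1/(-4174569/83) = -83/4174569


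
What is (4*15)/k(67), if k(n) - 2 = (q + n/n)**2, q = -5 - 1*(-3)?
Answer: 20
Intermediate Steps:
q = -2 (q = -5 + 3 = -2)
k(n) = 3 (k(n) = 2 + (-2 + n/n)**2 = 2 + (-2 + 1)**2 = 2 + (-1)**2 = 2 + 1 = 3)
(4*15)/k(67) = (4*15)/3 = 60*(1/3) = 20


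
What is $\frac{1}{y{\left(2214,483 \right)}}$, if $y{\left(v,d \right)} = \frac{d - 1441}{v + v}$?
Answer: $- \frac{2214}{479} \approx -4.6221$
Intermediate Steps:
$y{\left(v,d \right)} = \frac{-1441 + d}{2 v}$
$\frac{1}{y{\left(2214,483 \right)}} = \frac{1}{\frac{1}{2} \cdot \frac{1}{2214} \left(-1441 + 483\right)} = \frac{1}{\frac{1}{2} \cdot \frac{1}{2214} \left(-958\right)} = \frac{1}{- \frac{479}{2214}} = - \frac{2214}{479}$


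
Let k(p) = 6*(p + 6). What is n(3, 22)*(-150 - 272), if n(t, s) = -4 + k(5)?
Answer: -26164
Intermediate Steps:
k(p) = 36 + 6*p (k(p) = 6*(6 + p) = 36 + 6*p)
n(t, s) = 62 (n(t, s) = -4 + (36 + 6*5) = -4 + (36 + 30) = -4 + 66 = 62)
n(3, 22)*(-150 - 272) = 62*(-150 - 272) = 62*(-422) = -26164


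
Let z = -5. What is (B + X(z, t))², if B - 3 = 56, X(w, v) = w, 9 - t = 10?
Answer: 2916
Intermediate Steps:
t = -1 (t = 9 - 1*10 = 9 - 10 = -1)
B = 59 (B = 3 + 56 = 59)
(B + X(z, t))² = (59 - 5)² = 54² = 2916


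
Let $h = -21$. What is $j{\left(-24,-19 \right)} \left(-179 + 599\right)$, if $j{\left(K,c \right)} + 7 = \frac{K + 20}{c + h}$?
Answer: $-2898$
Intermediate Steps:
$j{\left(K,c \right)} = -7 + \frac{20 + K}{-21 + c}$ ($j{\left(K,c \right)} = -7 + \frac{K + 20}{c - 21} = -7 + \frac{20 + K}{-21 + c}$)
$j{\left(-24,-19 \right)} \left(-179 + 599\right) = \frac{167 - 24 - -133}{-21 - 19} \left(-179 + 599\right) = \frac{167 - 24 + 133}{-40} \cdot 420 = \left(- \frac{1}{40}\right) 276 \cdot 420 = \left(- \frac{69}{10}\right) 420 = -2898$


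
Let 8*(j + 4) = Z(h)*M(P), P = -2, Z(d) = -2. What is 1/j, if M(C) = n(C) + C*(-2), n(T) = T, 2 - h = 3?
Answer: -2/9 ≈ -0.22222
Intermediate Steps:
h = -1 (h = 2 - 1*3 = 2 - 3 = -1)
M(C) = -C (M(C) = C + C*(-2) = C - 2*C = -C)
j = -9/2 (j = -4 + (-(-2)*(-2))/8 = -4 + (-2*2)/8 = -4 + (⅛)*(-4) = -4 - ½ = -9/2 ≈ -4.5000)
1/j = 1/(-9/2) = -2/9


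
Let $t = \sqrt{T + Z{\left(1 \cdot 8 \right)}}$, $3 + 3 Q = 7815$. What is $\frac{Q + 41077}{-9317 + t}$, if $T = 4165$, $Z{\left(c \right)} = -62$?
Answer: $- \frac{36997807}{7891126} - \frac{3971 \sqrt{4103}}{7891126} \approx -4.7208$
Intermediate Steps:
$Q = 2604$ ($Q = -1 + \frac{1}{3} \cdot 7815 = -1 + 2605 = 2604$)
$t = \sqrt{4103}$ ($t = \sqrt{4165 - 62} = \sqrt{4103} \approx 64.055$)
$\frac{Q + 41077}{-9317 + t} = \frac{2604 + 41077}{-9317 + \sqrt{4103}} = \frac{43681}{-9317 + \sqrt{4103}}$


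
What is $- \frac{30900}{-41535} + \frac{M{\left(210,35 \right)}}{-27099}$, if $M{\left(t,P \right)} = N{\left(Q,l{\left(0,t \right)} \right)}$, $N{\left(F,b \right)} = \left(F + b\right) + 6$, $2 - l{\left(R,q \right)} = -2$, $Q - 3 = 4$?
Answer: $\frac{18592289}{25012377} \approx 0.74332$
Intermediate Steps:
$Q = 7$ ($Q = 3 + 4 = 7$)
$l{\left(R,q \right)} = 4$ ($l{\left(R,q \right)} = 2 - -2 = 2 + 2 = 4$)
$N{\left(F,b \right)} = 6 + F + b$
$M{\left(t,P \right)} = 17$ ($M{\left(t,P \right)} = 6 + 7 + 4 = 17$)
$- \frac{30900}{-41535} + \frac{M{\left(210,35 \right)}}{-27099} = - \frac{30900}{-41535} + \frac{17}{-27099} = \left(-30900\right) \left(- \frac{1}{41535}\right) + 17 \left(- \frac{1}{27099}\right) = \frac{2060}{2769} - \frac{17}{27099} = \frac{18592289}{25012377}$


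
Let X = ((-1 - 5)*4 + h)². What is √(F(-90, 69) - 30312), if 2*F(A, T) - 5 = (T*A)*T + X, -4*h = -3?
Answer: 377*I*√110/8 ≈ 494.25*I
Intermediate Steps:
h = ¾ (h = -¼*(-3) = ¾ ≈ 0.75000)
X = 8649/16 (X = ((-1 - 5)*4 + ¾)² = (-6*4 + ¾)² = (-24 + ¾)² = (-93/4)² = 8649/16 ≈ 540.56)
F(A, T) = 8729/32 + A*T²/2 (F(A, T) = 5/2 + ((T*A)*T + 8649/16)/2 = 5/2 + ((A*T)*T + 8649/16)/2 = 5/2 + (A*T² + 8649/16)/2 = 5/2 + (8649/16 + A*T²)/2 = 5/2 + (8649/32 + A*T²/2) = 8729/32 + A*T²/2)
√(F(-90, 69) - 30312) = √((8729/32 + (½)*(-90)*69²) - 30312) = √((8729/32 + (½)*(-90)*4761) - 30312) = √((8729/32 - 214245) - 30312) = √(-6847111/32 - 30312) = √(-7817095/32) = 377*I*√110/8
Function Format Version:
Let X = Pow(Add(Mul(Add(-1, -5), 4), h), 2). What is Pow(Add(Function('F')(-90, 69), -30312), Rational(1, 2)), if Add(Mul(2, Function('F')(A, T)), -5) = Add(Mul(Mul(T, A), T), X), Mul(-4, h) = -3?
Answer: Mul(Rational(377, 8), I, Pow(110, Rational(1, 2))) ≈ Mul(494.25, I)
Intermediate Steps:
h = Rational(3, 4) (h = Mul(Rational(-1, 4), -3) = Rational(3, 4) ≈ 0.75000)
X = Rational(8649, 16) (X = Pow(Add(Mul(Add(-1, -5), 4), Rational(3, 4)), 2) = Pow(Add(Mul(-6, 4), Rational(3, 4)), 2) = Pow(Add(-24, Rational(3, 4)), 2) = Pow(Rational(-93, 4), 2) = Rational(8649, 16) ≈ 540.56)
Function('F')(A, T) = Add(Rational(8729, 32), Mul(Rational(1, 2), A, Pow(T, 2))) (Function('F')(A, T) = Add(Rational(5, 2), Mul(Rational(1, 2), Add(Mul(Mul(T, A), T), Rational(8649, 16)))) = Add(Rational(5, 2), Mul(Rational(1, 2), Add(Mul(Mul(A, T), T), Rational(8649, 16)))) = Add(Rational(5, 2), Mul(Rational(1, 2), Add(Mul(A, Pow(T, 2)), Rational(8649, 16)))) = Add(Rational(5, 2), Mul(Rational(1, 2), Add(Rational(8649, 16), Mul(A, Pow(T, 2))))) = Add(Rational(5, 2), Add(Rational(8649, 32), Mul(Rational(1, 2), A, Pow(T, 2)))) = Add(Rational(8729, 32), Mul(Rational(1, 2), A, Pow(T, 2))))
Pow(Add(Function('F')(-90, 69), -30312), Rational(1, 2)) = Pow(Add(Add(Rational(8729, 32), Mul(Rational(1, 2), -90, Pow(69, 2))), -30312), Rational(1, 2)) = Pow(Add(Add(Rational(8729, 32), Mul(Rational(1, 2), -90, 4761)), -30312), Rational(1, 2)) = Pow(Add(Add(Rational(8729, 32), -214245), -30312), Rational(1, 2)) = Pow(Add(Rational(-6847111, 32), -30312), Rational(1, 2)) = Pow(Rational(-7817095, 32), Rational(1, 2)) = Mul(Rational(377, 8), I, Pow(110, Rational(1, 2)))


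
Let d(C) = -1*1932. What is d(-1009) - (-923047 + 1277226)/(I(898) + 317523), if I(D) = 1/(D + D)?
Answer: -1102400274472/570271309 ≈ -1933.1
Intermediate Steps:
I(D) = 1/(2*D)
d(C) = -1932
d(-1009) - (-923047 + 1277226)/(I(898) + 317523) = -1932 - (-923047 + 1277226)/((1/2)/898 + 317523) = -1932 - 354179/((1/2)*(1/898) + 317523) = -1932 - 354179/(1/1796 + 317523) = -1932 - 354179/570271309/1796 = -1932 - 354179*1796/570271309 = -1932 - 1*636105484/570271309 = -1932 - 636105484/570271309 = -1102400274472/570271309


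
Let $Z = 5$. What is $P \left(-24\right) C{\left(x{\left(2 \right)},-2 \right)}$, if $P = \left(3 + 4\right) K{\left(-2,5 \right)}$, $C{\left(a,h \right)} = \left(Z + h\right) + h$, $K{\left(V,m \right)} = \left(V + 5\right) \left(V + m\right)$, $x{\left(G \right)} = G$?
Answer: $-1512$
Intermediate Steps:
$K{\left(V,m \right)} = \left(5 + V\right) \left(V + m\right)$
$C{\left(a,h \right)} = 5 + 2 h$ ($C{\left(a,h \right)} = \left(5 + h\right) + h = 5 + 2 h$)
$P = 63$ ($P = \left(3 + 4\right) \left(\left(-2\right)^{2} + 5 \left(-2\right) + 5 \cdot 5 - 10\right) = 7 \left(4 - 10 + 25 - 10\right) = 7 \cdot 9 = 63$)
$P \left(-24\right) C{\left(x{\left(2 \right)},-2 \right)} = 63 \left(-24\right) \left(5 + 2 \left(-2\right)\right) = - 1512 \left(5 - 4\right) = \left(-1512\right) 1 = -1512$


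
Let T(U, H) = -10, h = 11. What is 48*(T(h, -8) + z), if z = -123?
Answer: -6384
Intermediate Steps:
48*(T(h, -8) + z) = 48*(-10 - 123) = 48*(-133) = -6384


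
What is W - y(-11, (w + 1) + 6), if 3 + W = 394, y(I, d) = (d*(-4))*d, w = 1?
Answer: 647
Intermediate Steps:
y(I, d) = -4*d² (y(I, d) = (-4*d)*d = -4*d²)
W = 391 (W = -3 + 394 = 391)
W - y(-11, (w + 1) + 6) = 391 - (-4)*((1 + 1) + 6)² = 391 - (-4)*(2 + 6)² = 391 - (-4)*8² = 391 - (-4)*64 = 391 - 1*(-256) = 391 + 256 = 647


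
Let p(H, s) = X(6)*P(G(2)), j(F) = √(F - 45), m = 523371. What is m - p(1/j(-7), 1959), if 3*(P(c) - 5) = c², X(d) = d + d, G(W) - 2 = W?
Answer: 523247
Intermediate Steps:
G(W) = 2 + W
X(d) = 2*d
P(c) = 5 + c²/3
j(F) = √(-45 + F)
p(H, s) = 124 (p(H, s) = (2*6)*(5 + (2 + 2)²/3) = 12*(5 + (⅓)*4²) = 12*(5 + (⅓)*16) = 12*(5 + 16/3) = 12*(31/3) = 124)
m - p(1/j(-7), 1959) = 523371 - 1*124 = 523371 - 124 = 523247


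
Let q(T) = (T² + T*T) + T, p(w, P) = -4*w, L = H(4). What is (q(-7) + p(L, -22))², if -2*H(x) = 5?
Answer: 10201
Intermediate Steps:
H(x) = -5/2 (H(x) = -½*5 = -5/2)
L = -5/2 ≈ -2.5000
q(T) = T + 2*T² (q(T) = (T² + T²) + T = 2*T² + T = T + 2*T²)
(q(-7) + p(L, -22))² = (-7*(1 + 2*(-7)) - 4*(-5/2))² = (-7*(1 - 14) + 10)² = (-7*(-13) + 10)² = (91 + 10)² = 101² = 10201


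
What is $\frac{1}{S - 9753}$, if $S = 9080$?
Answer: $- \frac{1}{673} \approx -0.0014859$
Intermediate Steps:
$\frac{1}{S - 9753} = \frac{1}{9080 - 9753} = \frac{1}{-673} = - \frac{1}{673}$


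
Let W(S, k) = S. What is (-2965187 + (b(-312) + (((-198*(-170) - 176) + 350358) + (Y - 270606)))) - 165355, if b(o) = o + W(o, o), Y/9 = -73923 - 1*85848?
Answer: -4455869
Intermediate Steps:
Y = -1437939 (Y = 9*(-73923 - 1*85848) = 9*(-73923 - 85848) = 9*(-159771) = -1437939)
b(o) = 2*o (b(o) = o + o = 2*o)
(-2965187 + (b(-312) + (((-198*(-170) - 176) + 350358) + (Y - 270606)))) - 165355 = (-2965187 + (2*(-312) + (((-198*(-170) - 176) + 350358) + (-1437939 - 270606)))) - 165355 = (-2965187 + (-624 + (((33660 - 176) + 350358) - 1708545))) - 165355 = (-2965187 + (-624 + ((33484 + 350358) - 1708545))) - 165355 = (-2965187 + (-624 + (383842 - 1708545))) - 165355 = (-2965187 + (-624 - 1324703)) - 165355 = (-2965187 - 1325327) - 165355 = -4290514 - 165355 = -4455869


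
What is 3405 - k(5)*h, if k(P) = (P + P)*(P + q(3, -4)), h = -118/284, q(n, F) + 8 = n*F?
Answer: 237330/71 ≈ 3342.7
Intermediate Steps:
q(n, F) = -8 + F*n (q(n, F) = -8 + n*F = -8 + F*n)
h = -59/142 (h = -118*1/284 = -59/142 ≈ -0.41549)
k(P) = 2*P*(-20 + P) (k(P) = (P + P)*(P + (-8 - 4*3)) = (2*P)*(P + (-8 - 12)) = (2*P)*(P - 20) = (2*P)*(-20 + P) = 2*P*(-20 + P))
3405 - k(5)*h = 3405 - 2*5*(-20 + 5)*(-59)/142 = 3405 - 2*5*(-15)*(-59)/142 = 3405 - (-150)*(-59)/142 = 3405 - 1*4425/71 = 3405 - 4425/71 = 237330/71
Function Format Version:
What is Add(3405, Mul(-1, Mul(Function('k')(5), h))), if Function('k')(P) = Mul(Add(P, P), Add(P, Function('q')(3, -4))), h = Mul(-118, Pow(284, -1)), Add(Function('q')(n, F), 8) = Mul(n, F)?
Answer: Rational(237330, 71) ≈ 3342.7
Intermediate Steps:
Function('q')(n, F) = Add(-8, Mul(F, n)) (Function('q')(n, F) = Add(-8, Mul(n, F)) = Add(-8, Mul(F, n)))
h = Rational(-59, 142) (h = Mul(-118, Rational(1, 284)) = Rational(-59, 142) ≈ -0.41549)
Function('k')(P) = Mul(2, P, Add(-20, P)) (Function('k')(P) = Mul(Add(P, P), Add(P, Add(-8, Mul(-4, 3)))) = Mul(Mul(2, P), Add(P, Add(-8, -12))) = Mul(Mul(2, P), Add(P, -20)) = Mul(Mul(2, P), Add(-20, P)) = Mul(2, P, Add(-20, P)))
Add(3405, Mul(-1, Mul(Function('k')(5), h))) = Add(3405, Mul(-1, Mul(Mul(2, 5, Add(-20, 5)), Rational(-59, 142)))) = Add(3405, Mul(-1, Mul(Mul(2, 5, -15), Rational(-59, 142)))) = Add(3405, Mul(-1, Mul(-150, Rational(-59, 142)))) = Add(3405, Mul(-1, Rational(4425, 71))) = Add(3405, Rational(-4425, 71)) = Rational(237330, 71)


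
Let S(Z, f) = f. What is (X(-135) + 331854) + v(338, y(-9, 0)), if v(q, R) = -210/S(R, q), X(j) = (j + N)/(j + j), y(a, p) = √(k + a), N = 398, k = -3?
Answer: 15142425223/45630 ≈ 3.3185e+5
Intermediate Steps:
y(a, p) = √(-3 + a)
X(j) = (398 + j)/(2*j) (X(j) = (j + 398)/(j + j) = (398 + j)/((2*j)) = (398 + j)*(1/(2*j)) = (398 + j)/(2*j))
v(q, R) = -210/q
(X(-135) + 331854) + v(338, y(-9, 0)) = ((½)*(398 - 135)/(-135) + 331854) - 210/338 = ((½)*(-1/135)*263 + 331854) - 210*1/338 = (-263/270 + 331854) - 105/169 = 89600317/270 - 105/169 = 15142425223/45630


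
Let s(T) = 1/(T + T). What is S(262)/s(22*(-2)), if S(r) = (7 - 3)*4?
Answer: -1408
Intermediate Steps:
S(r) = 16 (S(r) = 4*4 = 16)
s(T) = 1/(2*T)
S(262)/s(22*(-2)) = 16/((1/(2*((22*(-2)))))) = 16/(((1/2)/(-44))) = 16/(((1/2)*(-1/44))) = 16/(-1/88) = 16*(-88) = -1408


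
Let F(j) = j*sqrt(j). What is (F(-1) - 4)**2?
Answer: (4 + I)**2 ≈ 15.0 + 8.0*I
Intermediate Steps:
F(j) = j**(3/2)
(F(-1) - 4)**2 = ((-1)**(3/2) - 4)**2 = (-I - 4)**2 = (-4 - I)**2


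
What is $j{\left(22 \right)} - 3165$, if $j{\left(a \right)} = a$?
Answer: $-3143$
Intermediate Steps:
$j{\left(22 \right)} - 3165 = 22 - 3165 = -3143$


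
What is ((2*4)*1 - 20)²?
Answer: 144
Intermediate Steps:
((2*4)*1 - 20)² = (8*1 - 20)² = (8 - 20)² = (-12)² = 144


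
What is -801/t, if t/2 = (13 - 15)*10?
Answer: 801/40 ≈ 20.025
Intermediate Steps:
t = -40 (t = 2*((13 - 15)*10) = 2*(-2*10) = 2*(-20) = -40)
-801/t = -801/(-40) = -801*(-1/40) = 801/40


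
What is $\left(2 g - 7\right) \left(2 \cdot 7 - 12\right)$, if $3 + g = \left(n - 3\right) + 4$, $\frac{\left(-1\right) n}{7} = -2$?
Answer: $34$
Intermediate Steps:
$n = 14$ ($n = \left(-7\right) \left(-2\right) = 14$)
$g = 12$ ($g = -3 + \left(\left(14 - 3\right) + 4\right) = -3 + \left(11 + 4\right) = -3 + 15 = 12$)
$\left(2 g - 7\right) \left(2 \cdot 7 - 12\right) = \left(2 \cdot 12 - 7\right) \left(2 \cdot 7 - 12\right) = \left(24 - 7\right) \left(14 - 12\right) = 17 \cdot 2 = 34$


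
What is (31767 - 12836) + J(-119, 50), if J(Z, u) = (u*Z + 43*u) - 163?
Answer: 14968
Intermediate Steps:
J(Z, u) = -163 + 43*u + Z*u (J(Z, u) = (Z*u + 43*u) - 163 = (43*u + Z*u) - 163 = -163 + 43*u + Z*u)
(31767 - 12836) + J(-119, 50) = (31767 - 12836) + (-163 + 43*50 - 119*50) = 18931 + (-163 + 2150 - 5950) = 18931 - 3963 = 14968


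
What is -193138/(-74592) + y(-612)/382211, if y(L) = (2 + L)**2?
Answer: 50787575659/14254941456 ≈ 3.5628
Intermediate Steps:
-193138/(-74592) + y(-612)/382211 = -193138/(-74592) + (2 - 612)**2/382211 = -193138*(-1/74592) + (-610)**2*(1/382211) = 96569/37296 + 372100*(1/382211) = 96569/37296 + 372100/382211 = 50787575659/14254941456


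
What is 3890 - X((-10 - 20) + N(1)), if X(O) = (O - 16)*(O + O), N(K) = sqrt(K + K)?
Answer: 1126 + 152*sqrt(2) ≈ 1341.0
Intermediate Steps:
N(K) = sqrt(2)*sqrt(K) (N(K) = sqrt(2*K) = sqrt(2)*sqrt(K))
X(O) = 2*O*(-16 + O) (X(O) = (-16 + O)*(2*O) = 2*O*(-16 + O))
3890 - X((-10 - 20) + N(1)) = 3890 - 2*((-10 - 20) + sqrt(2)*sqrt(1))*(-16 + ((-10 - 20) + sqrt(2)*sqrt(1))) = 3890 - 2*(-30 + sqrt(2)*1)*(-16 + (-30 + sqrt(2)*1)) = 3890 - 2*(-30 + sqrt(2))*(-16 + (-30 + sqrt(2))) = 3890 - 2*(-30 + sqrt(2))*(-46 + sqrt(2)) = 3890 - 2*(-46 + sqrt(2))*(-30 + sqrt(2))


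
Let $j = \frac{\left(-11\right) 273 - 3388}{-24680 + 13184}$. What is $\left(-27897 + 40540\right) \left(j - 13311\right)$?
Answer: $- \frac{1934592224195}{11496} \approx -1.6828 \cdot 10^{8}$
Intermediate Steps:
$j = \frac{6391}{11496}$ ($j = \frac{-3003 - 3388}{-11496} = \left(-6391\right) \left(- \frac{1}{11496}\right) = \frac{6391}{11496} \approx 0.55593$)
$\left(-27897 + 40540\right) \left(j - 13311\right) = \left(-27897 + 40540\right) \left(\frac{6391}{11496} - 13311\right) = 12643 \left(- \frac{153016865}{11496}\right) = - \frac{1934592224195}{11496}$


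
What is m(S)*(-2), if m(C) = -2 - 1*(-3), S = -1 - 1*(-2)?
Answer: -2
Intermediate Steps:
S = 1 (S = -1 + 2 = 1)
m(C) = 1 (m(C) = -2 + 3 = 1)
m(S)*(-2) = 1*(-2) = -2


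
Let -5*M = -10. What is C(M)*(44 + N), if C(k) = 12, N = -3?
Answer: 492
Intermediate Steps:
M = 2 (M = -⅕*(-10) = 2)
C(M)*(44 + N) = 12*(44 - 3) = 12*41 = 492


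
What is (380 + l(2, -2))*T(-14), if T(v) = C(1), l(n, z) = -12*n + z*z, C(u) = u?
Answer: 360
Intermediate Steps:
l(n, z) = z² - 12*n (l(n, z) = -12*n + z² = z² - 12*n)
T(v) = 1
(380 + l(2, -2))*T(-14) = (380 + ((-2)² - 12*2))*1 = (380 + (4 - 24))*1 = (380 - 20)*1 = 360*1 = 360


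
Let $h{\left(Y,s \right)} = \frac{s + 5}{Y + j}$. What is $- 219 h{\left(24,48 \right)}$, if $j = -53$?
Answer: $\frac{11607}{29} \approx 400.24$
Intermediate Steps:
$h{\left(Y,s \right)} = \frac{5 + s}{-53 + Y}$ ($h{\left(Y,s \right)} = \frac{s + 5}{Y - 53} = \frac{5 + s}{-53 + Y}$)
$- 219 h{\left(24,48 \right)} = - 219 \frac{5 + 48}{-53 + 24} = - 219 \frac{1}{-29} \cdot 53 = - 219 \left(\left(- \frac{1}{29}\right) 53\right) = \left(-219\right) \left(- \frac{53}{29}\right) = \frac{11607}{29}$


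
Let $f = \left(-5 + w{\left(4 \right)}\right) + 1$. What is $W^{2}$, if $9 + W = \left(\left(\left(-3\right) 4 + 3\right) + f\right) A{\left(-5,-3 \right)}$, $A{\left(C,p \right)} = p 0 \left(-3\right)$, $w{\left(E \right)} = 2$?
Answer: $81$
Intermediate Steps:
$A{\left(C,p \right)} = 0$ ($A{\left(C,p \right)} = 0 \left(-3\right) = 0$)
$f = -2$ ($f = \left(-5 + 2\right) + 1 = -3 + 1 = -2$)
$W = -9$ ($W = -9 + \left(\left(\left(-3\right) 4 + 3\right) - 2\right) 0 = -9 + \left(\left(-12 + 3\right) - 2\right) 0 = -9 + \left(-9 - 2\right) 0 = -9 - 0 = -9 + 0 = -9$)
$W^{2} = \left(-9\right)^{2} = 81$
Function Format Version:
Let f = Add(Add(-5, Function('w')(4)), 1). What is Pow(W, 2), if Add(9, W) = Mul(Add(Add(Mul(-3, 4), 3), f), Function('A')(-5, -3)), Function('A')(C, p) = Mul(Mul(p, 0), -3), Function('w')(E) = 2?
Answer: 81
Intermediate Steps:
Function('A')(C, p) = 0 (Function('A')(C, p) = Mul(0, -3) = 0)
f = -2 (f = Add(Add(-5, 2), 1) = Add(-3, 1) = -2)
W = -9 (W = Add(-9, Mul(Add(Add(Mul(-3, 4), 3), -2), 0)) = Add(-9, Mul(Add(Add(-12, 3), -2), 0)) = Add(-9, Mul(Add(-9, -2), 0)) = Add(-9, Mul(-11, 0)) = Add(-9, 0) = -9)
Pow(W, 2) = Pow(-9, 2) = 81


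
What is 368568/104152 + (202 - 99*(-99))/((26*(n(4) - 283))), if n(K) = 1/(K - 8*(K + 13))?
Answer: 13778848749/6322560179 ≈ 2.1793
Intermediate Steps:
n(K) = 1/(-104 - 7*K) (n(K) = 1/(K - 8*(13 + K)) = 1/(K + (-104 - 8*K)) = 1/(-104 - 7*K))
368568/104152 + (202 - 99*(-99))/((26*(n(4) - 283))) = 368568/104152 + (202 - 99*(-99))/((26*(-1/(104 + 7*4) - 283))) = 368568*(1/104152) + (202 + 9801)/((26*(-1/(104 + 28) - 283))) = 46071/13019 + 10003/((26*(-1/132 - 283))) = 46071/13019 + 10003/((26*(-37357/132))) = 46071/13019 + 10003/(-485641/66) = 46071/13019 + 10003*(-66/485641) = 46071/13019 - 660198/485641 = 13778848749/6322560179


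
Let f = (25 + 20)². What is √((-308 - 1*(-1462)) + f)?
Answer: 17*√11 ≈ 56.383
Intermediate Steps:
f = 2025 (f = 45² = 2025)
√((-308 - 1*(-1462)) + f) = √((-308 - 1*(-1462)) + 2025) = √((-308 + 1462) + 2025) = √(1154 + 2025) = √3179 = 17*√11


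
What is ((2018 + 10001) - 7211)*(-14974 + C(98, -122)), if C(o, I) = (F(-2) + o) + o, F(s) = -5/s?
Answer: -71040604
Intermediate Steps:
C(o, I) = 5/2 + 2*o (C(o, I) = (-5/(-2) + o) + o = (-5*(-½) + o) + o = (5/2 + o) + o = 5/2 + 2*o)
((2018 + 10001) - 7211)*(-14974 + C(98, -122)) = ((2018 + 10001) - 7211)*(-14974 + (5/2 + 2*98)) = (12019 - 7211)*(-14974 + (5/2 + 196)) = 4808*(-14974 + 397/2) = 4808*(-29551/2) = -71040604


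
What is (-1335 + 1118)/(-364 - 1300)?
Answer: 217/1664 ≈ 0.13041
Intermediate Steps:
(-1335 + 1118)/(-364 - 1300) = -217/(-1664) = -217*(-1/1664) = 217/1664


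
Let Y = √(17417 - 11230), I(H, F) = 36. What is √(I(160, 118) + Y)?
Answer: √(36 + √6187) ≈ 10.708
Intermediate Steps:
Y = √6187 ≈ 78.657
√(I(160, 118) + Y) = √(36 + √6187)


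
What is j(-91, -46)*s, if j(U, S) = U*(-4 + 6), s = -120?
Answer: 21840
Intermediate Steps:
j(U, S) = 2*U (j(U, S) = U*2 = 2*U)
j(-91, -46)*s = (2*(-91))*(-120) = -182*(-120) = 21840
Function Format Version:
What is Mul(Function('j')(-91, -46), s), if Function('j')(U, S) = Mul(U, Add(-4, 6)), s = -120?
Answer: 21840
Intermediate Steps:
Function('j')(U, S) = Mul(2, U) (Function('j')(U, S) = Mul(U, 2) = Mul(2, U))
Mul(Function('j')(-91, -46), s) = Mul(Mul(2, -91), -120) = Mul(-182, -120) = 21840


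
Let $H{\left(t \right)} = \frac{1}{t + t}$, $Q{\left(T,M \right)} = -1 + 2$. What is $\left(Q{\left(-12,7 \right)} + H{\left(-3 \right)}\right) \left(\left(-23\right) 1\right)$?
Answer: $- \frac{115}{6} \approx -19.167$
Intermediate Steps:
$Q{\left(T,M \right)} = 1$
$H{\left(t \right)} = \frac{1}{2 t}$
$\left(Q{\left(-12,7 \right)} + H{\left(-3 \right)}\right) \left(\left(-23\right) 1\right) = \left(1 + \frac{1}{2 \left(-3\right)}\right) \left(\left(-23\right) 1\right) = \left(1 + \frac{1}{2} \left(- \frac{1}{3}\right)\right) \left(-23\right) = \left(1 - \frac{1}{6}\right) \left(-23\right) = \frac{5}{6} \left(-23\right) = - \frac{115}{6}$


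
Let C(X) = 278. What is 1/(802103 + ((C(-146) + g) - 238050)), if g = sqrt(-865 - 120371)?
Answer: 564331/318469598797 - 2*I*sqrt(30309)/318469598797 ≈ 1.772e-6 - 1.0933e-9*I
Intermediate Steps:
g = 2*I*sqrt(30309) (g = sqrt(-121236) = 2*I*sqrt(30309) ≈ 348.19*I)
1/(802103 + ((C(-146) + g) - 238050)) = 1/(802103 + ((278 + 2*I*sqrt(30309)) - 238050)) = 1/(802103 + (-237772 + 2*I*sqrt(30309))) = 1/(564331 + 2*I*sqrt(30309))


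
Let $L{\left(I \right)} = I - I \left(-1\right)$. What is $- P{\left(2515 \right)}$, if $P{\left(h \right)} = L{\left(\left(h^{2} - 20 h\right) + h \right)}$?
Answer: $-12554880$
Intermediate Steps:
$L{\left(I \right)} = 2 I$ ($L{\left(I \right)} = I - - I = I + I = 2 I$)
$P{\left(h \right)} = - 38 h + 2 h^{2}$ ($P{\left(h \right)} = 2 \left(\left(h^{2} - 20 h\right) + h\right) = 2 \left(h^{2} - 19 h\right) = - 38 h + 2 h^{2}$)
$- P{\left(2515 \right)} = - 2 \cdot 2515 \left(-19 + 2515\right) = - 2 \cdot 2515 \cdot 2496 = \left(-1\right) 12554880 = -12554880$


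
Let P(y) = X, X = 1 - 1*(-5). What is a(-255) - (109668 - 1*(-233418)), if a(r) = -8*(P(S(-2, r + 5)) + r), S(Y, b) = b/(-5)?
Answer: -341094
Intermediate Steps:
S(Y, b) = -b/5 (S(Y, b) = b*(-⅕) = -b/5)
X = 6 (X = 1 + 5 = 6)
P(y) = 6
a(r) = -48 - 8*r (a(r) = -8*(6 + r) = -48 - 8*r)
a(-255) - (109668 - 1*(-233418)) = (-48 - 8*(-255)) - (109668 - 1*(-233418)) = (-48 + 2040) - (109668 + 233418) = 1992 - 1*343086 = 1992 - 343086 = -341094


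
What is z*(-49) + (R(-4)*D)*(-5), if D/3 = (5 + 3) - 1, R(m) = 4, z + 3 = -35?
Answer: 1442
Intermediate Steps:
z = -38 (z = -3 - 35 = -38)
D = 21 (D = 3*((5 + 3) - 1) = 3*(8 - 1) = 3*7 = 21)
z*(-49) + (R(-4)*D)*(-5) = -38*(-49) + (4*21)*(-5) = 1862 + 84*(-5) = 1862 - 420 = 1442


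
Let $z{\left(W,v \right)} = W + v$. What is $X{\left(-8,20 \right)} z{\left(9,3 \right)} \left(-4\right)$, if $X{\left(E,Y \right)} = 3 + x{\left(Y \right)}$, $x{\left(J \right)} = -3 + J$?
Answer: $-960$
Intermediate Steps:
$X{\left(E,Y \right)} = Y$ ($X{\left(E,Y \right)} = 3 + \left(-3 + Y\right) = Y$)
$X{\left(-8,20 \right)} z{\left(9,3 \right)} \left(-4\right) = 20 \left(9 + 3\right) \left(-4\right) = 20 \cdot 12 \left(-4\right) = 20 \left(-48\right) = -960$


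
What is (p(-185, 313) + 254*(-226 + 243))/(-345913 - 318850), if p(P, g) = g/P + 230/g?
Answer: -249978371/38493101515 ≈ -0.0064941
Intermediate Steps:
p(P, g) = 230/g + g/P
(p(-185, 313) + 254*(-226 + 243))/(-345913 - 318850) = ((230/313 + 313/(-185)) + 254*(-226 + 243))/(-345913 - 318850) = ((230*(1/313) + 313*(-1/185)) + 254*17)/(-664763) = ((230/313 - 313/185) + 4318)*(-1/664763) = (-55419/57905 + 4318)*(-1/664763) = (249978371/57905)*(-1/664763) = -249978371/38493101515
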